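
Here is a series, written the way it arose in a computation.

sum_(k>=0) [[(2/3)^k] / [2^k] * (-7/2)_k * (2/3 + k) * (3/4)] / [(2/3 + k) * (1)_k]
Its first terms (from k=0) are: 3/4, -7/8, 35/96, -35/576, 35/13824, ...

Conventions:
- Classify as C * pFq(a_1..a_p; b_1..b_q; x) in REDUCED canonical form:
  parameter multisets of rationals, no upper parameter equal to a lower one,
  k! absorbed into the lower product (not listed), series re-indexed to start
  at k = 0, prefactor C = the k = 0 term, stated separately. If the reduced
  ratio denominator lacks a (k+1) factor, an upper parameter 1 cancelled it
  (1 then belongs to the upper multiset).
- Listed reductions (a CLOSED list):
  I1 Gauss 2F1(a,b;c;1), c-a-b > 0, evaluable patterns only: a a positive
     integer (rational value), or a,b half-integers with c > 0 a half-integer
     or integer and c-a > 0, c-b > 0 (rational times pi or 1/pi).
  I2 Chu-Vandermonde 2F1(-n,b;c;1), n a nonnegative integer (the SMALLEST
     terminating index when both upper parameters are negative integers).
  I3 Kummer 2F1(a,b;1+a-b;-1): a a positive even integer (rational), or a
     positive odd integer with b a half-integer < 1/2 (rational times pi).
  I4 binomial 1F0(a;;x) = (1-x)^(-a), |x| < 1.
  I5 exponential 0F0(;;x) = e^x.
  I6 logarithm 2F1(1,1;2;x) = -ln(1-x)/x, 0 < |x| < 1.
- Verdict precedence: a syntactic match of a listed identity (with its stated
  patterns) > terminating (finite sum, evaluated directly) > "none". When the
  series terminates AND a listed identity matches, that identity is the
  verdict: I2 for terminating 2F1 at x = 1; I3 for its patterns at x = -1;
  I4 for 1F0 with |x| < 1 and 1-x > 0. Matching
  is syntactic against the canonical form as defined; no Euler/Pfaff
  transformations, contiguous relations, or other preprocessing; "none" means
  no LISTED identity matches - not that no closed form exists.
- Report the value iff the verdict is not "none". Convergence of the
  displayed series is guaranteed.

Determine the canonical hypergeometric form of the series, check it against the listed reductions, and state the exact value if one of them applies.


Canonical form: C = 3/4 times 1F0 with upper {-7/2}, lower {-}, x = 1/3. Verdict: the I4 binomial reduction fires (the 1F0 binomial series: exponent 7/2, x = 1/3). Hence: (3/4) * (2/3)^(7/2).

Key step: from the first term 3/4: (1)_k (prefactor 3/4) is k! itself.
Term ratio: r(k) = (1/3) * (k-7/2) / [(k+1)] - rational; roots negated = parameters, x = (1/3), C = 3/4.


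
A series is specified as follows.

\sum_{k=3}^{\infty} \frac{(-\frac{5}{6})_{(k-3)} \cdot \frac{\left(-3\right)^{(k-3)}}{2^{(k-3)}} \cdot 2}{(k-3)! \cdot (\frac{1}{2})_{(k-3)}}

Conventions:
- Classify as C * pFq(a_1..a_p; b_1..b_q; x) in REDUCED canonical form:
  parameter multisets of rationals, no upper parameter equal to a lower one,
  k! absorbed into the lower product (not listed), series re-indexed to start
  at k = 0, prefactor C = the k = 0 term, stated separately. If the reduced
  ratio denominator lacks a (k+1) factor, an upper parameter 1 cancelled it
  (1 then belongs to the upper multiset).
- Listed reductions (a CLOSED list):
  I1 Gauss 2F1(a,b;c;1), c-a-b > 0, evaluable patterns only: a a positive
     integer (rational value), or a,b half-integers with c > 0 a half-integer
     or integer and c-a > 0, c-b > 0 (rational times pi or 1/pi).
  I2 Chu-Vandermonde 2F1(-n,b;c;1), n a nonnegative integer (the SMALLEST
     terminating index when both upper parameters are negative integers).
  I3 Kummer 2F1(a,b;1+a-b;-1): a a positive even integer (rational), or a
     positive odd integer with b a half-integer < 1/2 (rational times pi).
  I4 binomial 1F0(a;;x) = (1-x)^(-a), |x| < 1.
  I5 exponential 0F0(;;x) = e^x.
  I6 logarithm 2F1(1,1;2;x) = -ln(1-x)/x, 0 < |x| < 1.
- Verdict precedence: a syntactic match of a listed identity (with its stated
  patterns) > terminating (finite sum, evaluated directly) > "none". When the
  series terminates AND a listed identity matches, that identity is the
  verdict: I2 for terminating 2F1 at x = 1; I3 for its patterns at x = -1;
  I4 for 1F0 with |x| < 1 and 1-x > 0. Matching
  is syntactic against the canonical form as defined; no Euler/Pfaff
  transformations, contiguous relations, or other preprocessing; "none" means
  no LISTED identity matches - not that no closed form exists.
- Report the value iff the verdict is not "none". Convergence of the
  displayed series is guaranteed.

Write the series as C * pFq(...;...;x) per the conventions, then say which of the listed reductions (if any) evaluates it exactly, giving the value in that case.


Reduced: x = -\frac{3}{2}, 1F1, upper = {-\frac{5}{6}}, lower = {\frac{1}{2}}, C = 2. Verdict: none. Every listed pattern misses the 1F1 form at -\frac{3}{2}, upper {-\frac{5}{6}}.

The tell: x = -\frac{3}{2} and the two geometric factors (C = 2) combine into one argument.
Adjacent-term ratio: r(k) = -\frac{3}{2} * (k-\frac{5}{6}) / [(k+\frac{1}{2}) (k+1)] - rational in k, leading ratio -\frac{3}{2}; with t_0 = 2, classification follows.


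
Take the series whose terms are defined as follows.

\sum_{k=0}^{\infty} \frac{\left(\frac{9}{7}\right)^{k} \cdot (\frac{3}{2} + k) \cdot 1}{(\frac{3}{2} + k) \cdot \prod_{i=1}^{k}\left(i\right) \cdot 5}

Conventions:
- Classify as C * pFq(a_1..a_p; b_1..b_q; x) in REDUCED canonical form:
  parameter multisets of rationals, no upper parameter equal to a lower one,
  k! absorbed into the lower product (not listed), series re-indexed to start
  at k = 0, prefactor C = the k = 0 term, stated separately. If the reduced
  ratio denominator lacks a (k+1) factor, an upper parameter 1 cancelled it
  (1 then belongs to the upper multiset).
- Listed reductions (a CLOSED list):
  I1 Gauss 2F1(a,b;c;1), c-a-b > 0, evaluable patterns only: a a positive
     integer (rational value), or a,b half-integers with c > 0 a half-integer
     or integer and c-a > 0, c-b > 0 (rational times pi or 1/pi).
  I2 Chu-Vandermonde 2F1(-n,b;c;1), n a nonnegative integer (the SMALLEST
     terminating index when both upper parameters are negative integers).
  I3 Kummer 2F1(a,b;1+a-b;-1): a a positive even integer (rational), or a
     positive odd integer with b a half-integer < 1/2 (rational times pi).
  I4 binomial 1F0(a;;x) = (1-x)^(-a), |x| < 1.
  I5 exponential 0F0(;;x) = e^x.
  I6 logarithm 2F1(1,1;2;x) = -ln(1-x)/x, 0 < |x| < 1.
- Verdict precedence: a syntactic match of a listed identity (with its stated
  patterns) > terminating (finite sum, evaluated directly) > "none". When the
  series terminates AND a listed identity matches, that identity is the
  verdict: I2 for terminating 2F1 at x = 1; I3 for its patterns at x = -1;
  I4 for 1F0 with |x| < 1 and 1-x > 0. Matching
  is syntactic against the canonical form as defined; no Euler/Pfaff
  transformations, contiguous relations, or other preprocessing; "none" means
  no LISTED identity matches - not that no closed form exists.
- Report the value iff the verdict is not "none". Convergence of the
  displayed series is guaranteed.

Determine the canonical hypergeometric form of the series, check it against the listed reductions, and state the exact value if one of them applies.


Key observation: from the first term \frac{1}{5}: the product of the first k integers (C = 1/5, x = 9/7) is k!.
Consecutive-term ratio: r(k) = \frac{9}{7} * 1 / [(k+1)] - rational; roots negated = parameters, x = \frac{9}{7}, C = \frac{1}{5}.

The series (x = \frac{9}{7}) is 0F0: upper {-}, lower {-}, prefactor \frac{1}{5}. Verdict at x = \frac{9}{7}: the I5 exponential reduction matches (the 0F0 exponential series at x = \frac{9}{7}). Sum: \frac{1}{5} \cdot e^{\frac{9}{7}}.


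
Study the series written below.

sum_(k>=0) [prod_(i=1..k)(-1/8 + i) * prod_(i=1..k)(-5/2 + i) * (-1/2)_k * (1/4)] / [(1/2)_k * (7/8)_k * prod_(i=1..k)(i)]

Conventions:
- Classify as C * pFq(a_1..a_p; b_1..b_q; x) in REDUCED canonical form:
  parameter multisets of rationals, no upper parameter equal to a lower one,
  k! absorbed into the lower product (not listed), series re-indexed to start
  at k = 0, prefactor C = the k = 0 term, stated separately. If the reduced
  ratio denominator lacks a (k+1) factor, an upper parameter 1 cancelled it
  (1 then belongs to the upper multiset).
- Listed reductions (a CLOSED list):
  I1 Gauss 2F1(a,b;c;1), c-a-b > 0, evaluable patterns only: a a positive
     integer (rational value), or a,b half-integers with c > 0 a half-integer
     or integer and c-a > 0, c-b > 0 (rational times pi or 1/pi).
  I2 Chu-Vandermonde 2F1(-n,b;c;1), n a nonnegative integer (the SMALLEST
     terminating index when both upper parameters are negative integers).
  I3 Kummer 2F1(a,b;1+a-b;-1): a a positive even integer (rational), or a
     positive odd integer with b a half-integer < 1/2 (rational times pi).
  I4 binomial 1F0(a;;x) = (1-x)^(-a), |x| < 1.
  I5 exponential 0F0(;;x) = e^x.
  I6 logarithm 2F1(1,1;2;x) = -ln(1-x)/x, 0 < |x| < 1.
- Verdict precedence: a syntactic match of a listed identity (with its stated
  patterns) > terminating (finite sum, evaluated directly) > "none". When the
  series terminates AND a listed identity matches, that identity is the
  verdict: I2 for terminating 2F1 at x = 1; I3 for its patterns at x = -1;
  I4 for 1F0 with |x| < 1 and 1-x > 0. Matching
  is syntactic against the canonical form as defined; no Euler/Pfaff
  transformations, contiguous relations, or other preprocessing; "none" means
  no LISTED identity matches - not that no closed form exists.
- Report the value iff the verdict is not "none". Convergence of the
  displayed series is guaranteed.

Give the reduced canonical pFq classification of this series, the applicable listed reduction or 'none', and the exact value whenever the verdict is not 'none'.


This is 1/4 * 2F1(-3/2, -1/2; 1/2; 1) in reduced canonical form. Verdict: Gauss's theorem I1 (half-integer case) matches (x = 1; upper {-3/2, -1/2} half-integers, c = 1/2 in the evaluable pattern). Value: (3/16) * pi.

Key observation: t_0 = 1/4 here, and the running product (C = 1/4, x = 1) telescopes to a rising factorial.
Ratio: r(k) = 1 * (k-3/2) (k-1/2) / [(k+1/2) (k+1)] - rational in k. x = 1; t_0 = 1/4; negate the roots.


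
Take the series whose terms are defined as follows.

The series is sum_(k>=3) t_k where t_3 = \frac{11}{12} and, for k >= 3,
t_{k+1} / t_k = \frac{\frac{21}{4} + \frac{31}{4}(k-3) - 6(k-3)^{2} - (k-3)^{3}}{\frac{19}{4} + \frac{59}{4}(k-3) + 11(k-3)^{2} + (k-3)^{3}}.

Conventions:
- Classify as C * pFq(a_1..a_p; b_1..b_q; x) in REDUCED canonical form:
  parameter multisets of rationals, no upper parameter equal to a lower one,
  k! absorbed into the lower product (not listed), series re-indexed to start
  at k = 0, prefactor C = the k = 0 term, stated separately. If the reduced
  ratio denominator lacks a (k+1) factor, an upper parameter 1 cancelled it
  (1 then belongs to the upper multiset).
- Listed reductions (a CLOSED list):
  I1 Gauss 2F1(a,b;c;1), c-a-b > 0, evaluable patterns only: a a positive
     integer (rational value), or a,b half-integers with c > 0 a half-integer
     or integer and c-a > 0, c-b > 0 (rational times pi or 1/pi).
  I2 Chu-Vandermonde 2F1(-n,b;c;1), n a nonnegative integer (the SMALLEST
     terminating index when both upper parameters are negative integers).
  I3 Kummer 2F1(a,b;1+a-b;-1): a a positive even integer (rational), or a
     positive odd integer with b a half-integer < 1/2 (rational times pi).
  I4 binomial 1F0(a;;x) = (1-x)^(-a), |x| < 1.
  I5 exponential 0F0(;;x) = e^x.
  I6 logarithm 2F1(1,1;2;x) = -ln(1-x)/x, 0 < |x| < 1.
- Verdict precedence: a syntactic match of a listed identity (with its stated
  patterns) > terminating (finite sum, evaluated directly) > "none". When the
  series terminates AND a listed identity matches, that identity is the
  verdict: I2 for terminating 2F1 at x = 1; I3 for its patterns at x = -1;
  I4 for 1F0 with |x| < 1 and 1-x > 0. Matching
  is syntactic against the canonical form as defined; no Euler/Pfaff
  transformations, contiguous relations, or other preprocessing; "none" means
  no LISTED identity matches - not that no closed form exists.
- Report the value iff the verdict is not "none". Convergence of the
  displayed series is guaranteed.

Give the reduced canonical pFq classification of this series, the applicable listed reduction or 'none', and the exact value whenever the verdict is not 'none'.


Canonical form: C = \frac{11}{12} times 2F1 with upper {-\frac{3}{2}, 7}, lower {\frac{19}{2}}, x = -1. Verdict: Kummer's theorem (I3) fires (x = -1; c = \frac{19}{2} equals 1+a-b for upper {-\frac{3}{2}, 7}: listed pattern). Hence: \frac{2807805}{4194304} \cdot \pi.

Structural cue: x = -1 and factor the ratio over Q (prefactor 11/12): negated roots = parameters.
Adjacent-term ratio: r(k) = -1 * (k-\frac{3}{2}) (k+7) / [(k+\frac{19}{2}) (k+1)] - rational in k, leading ratio -1; with t_0 = \frac{11}{12}, classification follows.


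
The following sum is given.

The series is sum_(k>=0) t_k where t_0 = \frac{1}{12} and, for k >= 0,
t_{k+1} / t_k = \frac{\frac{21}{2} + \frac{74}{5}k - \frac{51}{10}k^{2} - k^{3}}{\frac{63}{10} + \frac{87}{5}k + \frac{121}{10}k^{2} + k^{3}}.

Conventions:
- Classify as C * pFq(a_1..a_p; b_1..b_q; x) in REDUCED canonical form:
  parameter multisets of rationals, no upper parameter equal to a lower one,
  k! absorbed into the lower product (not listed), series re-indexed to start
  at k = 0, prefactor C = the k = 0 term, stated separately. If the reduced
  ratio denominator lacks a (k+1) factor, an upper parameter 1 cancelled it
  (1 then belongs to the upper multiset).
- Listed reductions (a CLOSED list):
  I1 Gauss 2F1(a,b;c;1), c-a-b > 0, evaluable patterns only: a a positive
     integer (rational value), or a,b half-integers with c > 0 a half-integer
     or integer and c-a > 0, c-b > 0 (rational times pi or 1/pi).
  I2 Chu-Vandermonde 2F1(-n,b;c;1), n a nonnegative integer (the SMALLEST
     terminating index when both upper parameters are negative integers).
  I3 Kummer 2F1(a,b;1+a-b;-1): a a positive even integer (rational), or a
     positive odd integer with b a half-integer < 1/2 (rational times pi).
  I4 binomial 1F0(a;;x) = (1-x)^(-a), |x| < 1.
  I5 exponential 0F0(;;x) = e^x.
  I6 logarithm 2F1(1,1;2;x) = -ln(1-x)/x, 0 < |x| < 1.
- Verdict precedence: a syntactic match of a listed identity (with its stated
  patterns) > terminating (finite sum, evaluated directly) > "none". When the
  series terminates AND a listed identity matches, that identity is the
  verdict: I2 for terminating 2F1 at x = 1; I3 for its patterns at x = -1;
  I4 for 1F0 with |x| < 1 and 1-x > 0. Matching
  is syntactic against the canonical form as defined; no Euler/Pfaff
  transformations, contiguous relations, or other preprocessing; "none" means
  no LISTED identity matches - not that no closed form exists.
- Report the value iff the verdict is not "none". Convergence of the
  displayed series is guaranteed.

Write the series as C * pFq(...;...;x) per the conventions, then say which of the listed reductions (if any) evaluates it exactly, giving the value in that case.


At argument -1: a 2F1 with upper {-\frac{5}{2}, 7}, lower {\frac{21}{2}}, scaled by C = \frac{1}{12}. Verdict: the Kummer evaluation I3 applies (x = -1; c = \frac{21}{2} equals 1+a-b for upper {-\frac{5}{2}, 7}: listed pattern). Hence: \frac{1616615}{16777216} \cdot \pi.

Key observation: t_0 being \frac{1}{12}, the parameter 3/5 appears in both the upper and lower lists and cancels.
Term ratio: r(k) = -1 * (k-\frac{5}{2}) (k+7) / [(k+\frac{21}{2}) (k+1)] - rational in k, leading ratio -1; with t_0 = \frac{1}{12}, classification follows.


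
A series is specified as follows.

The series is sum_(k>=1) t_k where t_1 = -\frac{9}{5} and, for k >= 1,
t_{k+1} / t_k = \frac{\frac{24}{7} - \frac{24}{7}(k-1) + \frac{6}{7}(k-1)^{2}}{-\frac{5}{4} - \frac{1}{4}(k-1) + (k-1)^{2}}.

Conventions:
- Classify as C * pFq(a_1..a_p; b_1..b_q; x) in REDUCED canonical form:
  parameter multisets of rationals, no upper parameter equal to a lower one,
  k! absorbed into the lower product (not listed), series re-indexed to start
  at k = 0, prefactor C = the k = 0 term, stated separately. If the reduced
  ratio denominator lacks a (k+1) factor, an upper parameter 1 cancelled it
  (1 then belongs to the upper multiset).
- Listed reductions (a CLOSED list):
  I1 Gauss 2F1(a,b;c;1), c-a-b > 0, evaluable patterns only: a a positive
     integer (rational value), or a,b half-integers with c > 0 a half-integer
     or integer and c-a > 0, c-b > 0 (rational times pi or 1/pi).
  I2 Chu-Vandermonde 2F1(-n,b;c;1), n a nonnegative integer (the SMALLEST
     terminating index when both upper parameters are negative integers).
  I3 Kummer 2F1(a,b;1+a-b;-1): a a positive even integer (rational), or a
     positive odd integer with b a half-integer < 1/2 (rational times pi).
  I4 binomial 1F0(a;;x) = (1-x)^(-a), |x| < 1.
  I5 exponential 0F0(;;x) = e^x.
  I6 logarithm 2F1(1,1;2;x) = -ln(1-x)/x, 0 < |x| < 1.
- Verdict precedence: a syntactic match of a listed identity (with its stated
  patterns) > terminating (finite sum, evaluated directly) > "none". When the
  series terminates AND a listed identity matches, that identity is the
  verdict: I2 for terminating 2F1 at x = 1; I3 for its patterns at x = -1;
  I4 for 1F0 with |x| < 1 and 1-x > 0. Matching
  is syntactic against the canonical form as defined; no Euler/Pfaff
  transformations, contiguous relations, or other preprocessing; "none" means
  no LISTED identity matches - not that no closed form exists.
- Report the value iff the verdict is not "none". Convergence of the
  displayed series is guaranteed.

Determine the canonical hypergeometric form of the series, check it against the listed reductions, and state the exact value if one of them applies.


With C = -\frac{9}{5}: the canonical form is 2F1(-2, -2; -\frac{5}{4}; \frac{6}{7}). Verdict: terminating - no listed pattern fits, but -2 in the upper list cuts the series at k = 2; direct evaluation. Sum: -\frac{261}{49}.

Key step: t_0 being -\frac{9}{5}, roots of the ratio polynomials (C = -9/5, x = 6/7) are the negated parameters.
Term ratio: r(k) = \frac{6}{7} * (k-2) (k-2) / [(k-\frac{5}{4}) (k+1)] - rational; roots negated = parameters, x = \frac{6}{7}, C = -\frac{9}{5}.


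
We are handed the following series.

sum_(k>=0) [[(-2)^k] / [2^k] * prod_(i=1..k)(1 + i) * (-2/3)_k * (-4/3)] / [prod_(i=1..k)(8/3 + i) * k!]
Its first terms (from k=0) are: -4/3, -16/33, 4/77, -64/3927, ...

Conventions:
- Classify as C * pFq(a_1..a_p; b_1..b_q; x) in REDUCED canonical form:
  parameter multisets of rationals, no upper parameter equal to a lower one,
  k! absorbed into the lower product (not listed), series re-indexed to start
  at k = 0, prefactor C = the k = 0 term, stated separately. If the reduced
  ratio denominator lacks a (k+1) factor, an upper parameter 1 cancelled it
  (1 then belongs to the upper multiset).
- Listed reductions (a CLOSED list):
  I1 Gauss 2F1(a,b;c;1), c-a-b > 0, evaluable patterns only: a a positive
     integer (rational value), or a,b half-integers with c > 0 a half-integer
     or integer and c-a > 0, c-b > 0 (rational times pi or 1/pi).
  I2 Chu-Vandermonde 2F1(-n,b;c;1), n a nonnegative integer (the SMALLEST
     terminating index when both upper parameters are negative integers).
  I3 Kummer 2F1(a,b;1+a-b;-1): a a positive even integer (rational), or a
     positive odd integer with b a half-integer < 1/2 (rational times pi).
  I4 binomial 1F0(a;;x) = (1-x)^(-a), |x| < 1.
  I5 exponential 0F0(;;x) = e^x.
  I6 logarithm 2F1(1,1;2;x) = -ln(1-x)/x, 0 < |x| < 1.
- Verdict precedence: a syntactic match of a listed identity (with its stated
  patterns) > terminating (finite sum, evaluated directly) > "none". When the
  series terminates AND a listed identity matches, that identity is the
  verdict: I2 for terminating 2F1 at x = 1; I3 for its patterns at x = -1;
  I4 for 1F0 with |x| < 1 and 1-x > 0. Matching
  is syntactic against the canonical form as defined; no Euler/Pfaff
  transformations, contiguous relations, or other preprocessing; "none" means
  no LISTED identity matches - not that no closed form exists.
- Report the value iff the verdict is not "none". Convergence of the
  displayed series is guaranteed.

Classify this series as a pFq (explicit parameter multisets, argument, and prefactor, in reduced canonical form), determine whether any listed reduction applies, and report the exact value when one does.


The series (x = -1) is 2F1: upper {-2/3, 2}, lower {11/3}, prefactor -4/3. Verdict at x = -1: Kummer (I3) matches (x = -1; c = 11/3 equals 1+a-b for upper {-2/3, 2}: listed pattern). Sum: -16/9.

Structural cue: t_0 = -4/3 here, and the lower running product (prefactor -4/3) is a rising factorial.
Consecutive-term ratio: r(k) = (-1) * (k-2/3) (k+2) / [(k+11/3) (k+1)] ; factor over Q: parameters, x = (-1), and C = -4/3.


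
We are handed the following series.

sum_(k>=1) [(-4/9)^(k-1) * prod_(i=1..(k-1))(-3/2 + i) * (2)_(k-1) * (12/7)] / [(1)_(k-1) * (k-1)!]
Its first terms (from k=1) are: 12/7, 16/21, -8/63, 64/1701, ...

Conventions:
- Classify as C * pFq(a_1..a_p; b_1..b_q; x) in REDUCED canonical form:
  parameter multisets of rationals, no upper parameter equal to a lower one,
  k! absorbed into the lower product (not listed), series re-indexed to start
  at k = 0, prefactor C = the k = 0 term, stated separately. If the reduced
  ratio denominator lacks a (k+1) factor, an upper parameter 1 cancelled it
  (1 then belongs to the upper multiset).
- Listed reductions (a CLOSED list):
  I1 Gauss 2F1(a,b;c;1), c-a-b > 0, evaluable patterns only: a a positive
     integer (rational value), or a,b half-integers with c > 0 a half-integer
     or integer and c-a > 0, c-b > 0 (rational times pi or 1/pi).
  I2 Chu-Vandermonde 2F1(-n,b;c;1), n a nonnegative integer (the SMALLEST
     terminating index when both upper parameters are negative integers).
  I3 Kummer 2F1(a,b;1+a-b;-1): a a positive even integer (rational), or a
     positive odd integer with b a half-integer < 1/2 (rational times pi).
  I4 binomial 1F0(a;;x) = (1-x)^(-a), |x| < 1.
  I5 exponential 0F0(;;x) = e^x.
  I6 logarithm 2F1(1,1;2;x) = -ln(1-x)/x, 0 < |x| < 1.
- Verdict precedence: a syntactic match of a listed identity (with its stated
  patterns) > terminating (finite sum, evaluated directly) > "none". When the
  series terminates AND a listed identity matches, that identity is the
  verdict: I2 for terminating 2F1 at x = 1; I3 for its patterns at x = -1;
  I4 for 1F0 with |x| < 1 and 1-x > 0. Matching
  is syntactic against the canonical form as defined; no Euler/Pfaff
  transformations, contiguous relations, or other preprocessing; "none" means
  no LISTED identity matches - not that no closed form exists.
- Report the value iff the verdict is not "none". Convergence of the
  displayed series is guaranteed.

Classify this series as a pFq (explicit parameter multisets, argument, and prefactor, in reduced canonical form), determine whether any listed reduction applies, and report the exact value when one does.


Canonical form: C = 12/7 times 2F1 with upper {-1/2, 2}, lower {1}, x = -4/9. Verdict: none. A 2F1 with upper {-1/2, 2} fits none of I1-I6 at x = -4/9; the sum runs forever.

The tell: from the first term 12/7: the denominator's factorial ratio (prefactor 12/7) is a lower Pochhammer.
Ratio: r(k) = (-4/9) * (k-1/2) (k+2) / [(k+1) (k+1)] - rational in k. x = (-4/9); t_0 = 12/7; negate the roots.


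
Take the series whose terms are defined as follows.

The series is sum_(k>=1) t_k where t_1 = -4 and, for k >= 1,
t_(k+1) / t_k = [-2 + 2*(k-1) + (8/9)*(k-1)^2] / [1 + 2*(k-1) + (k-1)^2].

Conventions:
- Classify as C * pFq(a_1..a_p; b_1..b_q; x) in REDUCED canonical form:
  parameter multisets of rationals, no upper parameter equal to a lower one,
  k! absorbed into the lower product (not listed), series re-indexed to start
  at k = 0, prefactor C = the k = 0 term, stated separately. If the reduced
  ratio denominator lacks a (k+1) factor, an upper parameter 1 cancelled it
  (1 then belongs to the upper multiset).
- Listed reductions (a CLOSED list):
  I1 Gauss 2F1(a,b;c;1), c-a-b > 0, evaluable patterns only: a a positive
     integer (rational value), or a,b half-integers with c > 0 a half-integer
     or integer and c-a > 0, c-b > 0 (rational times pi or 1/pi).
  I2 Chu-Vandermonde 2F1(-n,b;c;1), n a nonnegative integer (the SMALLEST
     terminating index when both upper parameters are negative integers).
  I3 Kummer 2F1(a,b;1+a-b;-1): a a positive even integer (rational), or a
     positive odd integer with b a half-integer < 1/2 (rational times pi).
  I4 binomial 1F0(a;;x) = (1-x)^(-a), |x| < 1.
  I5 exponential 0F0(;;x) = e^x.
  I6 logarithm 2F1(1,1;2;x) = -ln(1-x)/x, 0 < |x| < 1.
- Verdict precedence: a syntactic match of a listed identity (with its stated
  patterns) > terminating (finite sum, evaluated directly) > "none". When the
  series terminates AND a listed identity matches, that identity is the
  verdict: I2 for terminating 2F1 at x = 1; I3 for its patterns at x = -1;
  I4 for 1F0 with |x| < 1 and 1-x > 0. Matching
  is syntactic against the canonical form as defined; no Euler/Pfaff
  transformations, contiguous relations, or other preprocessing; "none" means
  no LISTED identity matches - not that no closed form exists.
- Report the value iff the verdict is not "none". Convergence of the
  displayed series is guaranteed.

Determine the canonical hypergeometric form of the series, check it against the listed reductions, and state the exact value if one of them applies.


With C = -4: the canonical form is 2F1(-3/4, 3; 1; 8/9). Verdict: none (x = 8/9): each listed identity misses the multisets {-3/4, 3} ; {1}.

Key observation: from the first term -4: the expanded ratio factors over Q; prefactor -4, roots give parameters.
Term ratio: r(k) = (8/9) * (k-3/4) (k+3) / [(k+1) (k+1)] - rational in k. x = (8/9); t_0 = -4; negate the roots.


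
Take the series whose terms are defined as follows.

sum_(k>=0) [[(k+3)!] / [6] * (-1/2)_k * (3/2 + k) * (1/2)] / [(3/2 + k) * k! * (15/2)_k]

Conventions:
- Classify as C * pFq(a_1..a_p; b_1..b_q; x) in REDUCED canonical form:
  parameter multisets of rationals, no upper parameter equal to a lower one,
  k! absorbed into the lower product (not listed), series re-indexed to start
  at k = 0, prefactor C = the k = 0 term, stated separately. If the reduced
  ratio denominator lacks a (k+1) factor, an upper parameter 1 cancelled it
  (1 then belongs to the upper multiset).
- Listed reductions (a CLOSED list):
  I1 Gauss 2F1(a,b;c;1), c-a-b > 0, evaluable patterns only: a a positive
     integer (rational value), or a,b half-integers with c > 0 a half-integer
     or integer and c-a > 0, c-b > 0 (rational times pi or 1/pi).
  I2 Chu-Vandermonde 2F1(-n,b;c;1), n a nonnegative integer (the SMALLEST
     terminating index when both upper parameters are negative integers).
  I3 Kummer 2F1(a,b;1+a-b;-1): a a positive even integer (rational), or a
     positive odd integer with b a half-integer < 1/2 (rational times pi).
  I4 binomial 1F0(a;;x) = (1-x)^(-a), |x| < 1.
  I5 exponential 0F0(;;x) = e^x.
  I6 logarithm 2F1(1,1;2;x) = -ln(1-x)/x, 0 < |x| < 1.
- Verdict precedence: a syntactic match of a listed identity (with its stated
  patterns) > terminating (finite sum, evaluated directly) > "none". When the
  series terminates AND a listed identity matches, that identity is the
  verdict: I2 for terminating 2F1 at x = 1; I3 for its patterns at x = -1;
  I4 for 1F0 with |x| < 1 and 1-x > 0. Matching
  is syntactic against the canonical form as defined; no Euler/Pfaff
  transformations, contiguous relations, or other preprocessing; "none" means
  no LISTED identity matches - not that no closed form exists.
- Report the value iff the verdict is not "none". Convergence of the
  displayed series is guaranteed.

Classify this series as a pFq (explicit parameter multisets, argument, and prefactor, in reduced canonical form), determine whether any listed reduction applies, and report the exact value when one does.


Prefactor 1/2, argument 1: 2F1 with upper {-1/2, 4} over lower {15/2}. Verdict at x = 1: Gauss (I1, integer-parameter pattern) matches (x = 1: the Gamma ratio telescopes since c-a-b = 4 > 0 and a = 4 in Z>0). Hence: 429/1280.

The tell: with t_0 = 1/2, the factorial ratio (prefactor 1/2) (k+a-1)!/(a-1)! is a rising factorial (a)_k.
Adjacent-term ratio: r(k) = 1 * (k-1/2) (k+4) / [(k+15/2) (k+1)] - rational in k, leading ratio 1; with t_0 = 1/2, classification follows.


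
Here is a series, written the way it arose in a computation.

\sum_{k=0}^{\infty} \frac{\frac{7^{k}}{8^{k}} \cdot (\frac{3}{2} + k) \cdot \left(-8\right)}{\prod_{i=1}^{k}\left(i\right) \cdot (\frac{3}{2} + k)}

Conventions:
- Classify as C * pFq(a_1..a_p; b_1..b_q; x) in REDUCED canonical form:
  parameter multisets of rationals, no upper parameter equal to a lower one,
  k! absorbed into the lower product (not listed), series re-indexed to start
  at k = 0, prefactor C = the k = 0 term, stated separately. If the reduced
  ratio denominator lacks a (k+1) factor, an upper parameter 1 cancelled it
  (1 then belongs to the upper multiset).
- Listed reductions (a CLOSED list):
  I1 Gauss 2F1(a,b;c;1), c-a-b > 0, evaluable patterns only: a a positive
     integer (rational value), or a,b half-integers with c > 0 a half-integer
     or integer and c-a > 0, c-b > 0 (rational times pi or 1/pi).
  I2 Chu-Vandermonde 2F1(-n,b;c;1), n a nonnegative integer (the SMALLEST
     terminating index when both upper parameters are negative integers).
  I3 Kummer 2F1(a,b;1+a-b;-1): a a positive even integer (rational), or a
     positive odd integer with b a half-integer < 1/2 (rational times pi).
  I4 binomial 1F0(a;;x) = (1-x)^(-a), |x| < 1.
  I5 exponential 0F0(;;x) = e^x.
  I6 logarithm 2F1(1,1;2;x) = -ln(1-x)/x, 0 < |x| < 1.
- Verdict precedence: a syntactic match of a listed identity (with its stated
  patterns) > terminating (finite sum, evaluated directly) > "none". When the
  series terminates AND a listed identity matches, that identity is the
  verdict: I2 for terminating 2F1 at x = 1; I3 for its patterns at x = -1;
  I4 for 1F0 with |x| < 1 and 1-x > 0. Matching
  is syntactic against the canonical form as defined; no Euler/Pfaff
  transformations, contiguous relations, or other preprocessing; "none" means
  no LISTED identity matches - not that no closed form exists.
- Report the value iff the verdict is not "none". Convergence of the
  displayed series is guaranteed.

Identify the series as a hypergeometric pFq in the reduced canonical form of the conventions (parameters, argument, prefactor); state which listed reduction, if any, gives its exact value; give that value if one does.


Reduced: x = \frac{7}{8}, 0F0, upper = {-}, lower = {-}, C = -8. Verdict: exponential (I5) fires (the 0F0 exponential series at x = \frac{7}{8}). Exact value: \left(-8\right) \cdot e^{\frac{7}{8}}.

The tell: with t_0 = -8, the two geometric factors (prefactor -8) combine into one argument.
Term ratio: r(k) = \frac{7}{8} * 1 / [(k+1)] - rational; roots negated = parameters, x = \frac{7}{8}, C = -8.


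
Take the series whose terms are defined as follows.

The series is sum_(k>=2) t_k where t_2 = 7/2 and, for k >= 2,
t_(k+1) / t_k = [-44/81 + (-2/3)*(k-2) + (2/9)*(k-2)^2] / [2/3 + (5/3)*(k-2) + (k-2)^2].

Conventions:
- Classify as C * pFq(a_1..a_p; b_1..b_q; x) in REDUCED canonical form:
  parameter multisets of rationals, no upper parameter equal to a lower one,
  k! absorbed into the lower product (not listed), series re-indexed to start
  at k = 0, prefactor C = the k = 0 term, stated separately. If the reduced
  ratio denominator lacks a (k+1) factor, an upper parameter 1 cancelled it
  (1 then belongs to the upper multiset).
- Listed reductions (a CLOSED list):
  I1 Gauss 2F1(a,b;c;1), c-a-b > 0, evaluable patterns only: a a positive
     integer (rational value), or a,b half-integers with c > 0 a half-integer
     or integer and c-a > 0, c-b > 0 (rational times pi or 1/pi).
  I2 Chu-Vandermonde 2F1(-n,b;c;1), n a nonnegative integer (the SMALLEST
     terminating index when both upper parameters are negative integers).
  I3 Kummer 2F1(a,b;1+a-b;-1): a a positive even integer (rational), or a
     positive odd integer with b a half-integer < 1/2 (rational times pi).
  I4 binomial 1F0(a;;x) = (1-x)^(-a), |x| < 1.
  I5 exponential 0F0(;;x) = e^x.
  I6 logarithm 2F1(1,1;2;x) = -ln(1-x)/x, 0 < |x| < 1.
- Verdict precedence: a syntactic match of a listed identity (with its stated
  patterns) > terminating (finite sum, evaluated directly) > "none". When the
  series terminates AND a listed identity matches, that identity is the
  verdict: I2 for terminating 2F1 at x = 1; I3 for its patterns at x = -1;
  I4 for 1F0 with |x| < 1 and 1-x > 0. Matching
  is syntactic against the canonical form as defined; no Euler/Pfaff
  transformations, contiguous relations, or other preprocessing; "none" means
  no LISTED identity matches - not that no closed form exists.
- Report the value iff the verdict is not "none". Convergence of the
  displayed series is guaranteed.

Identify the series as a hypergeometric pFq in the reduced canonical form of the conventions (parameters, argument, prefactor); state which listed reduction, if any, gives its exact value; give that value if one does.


The series (x = 2/9) is 1F0: upper {-11/3}, lower {-}, prefactor 7/2. Verdict (x = 2/9): the I4 binomial reduction applies (the 1F0 binomial series: exponent 11/3, x = 2/9). Hence: (7/2) * (7/9)^(11/3).

Structural cue: x = (2/9) and the ratio is unreduced: k + 2/3 divides both sides (C = 7/2).
Adjacent-term ratio: r(k) = (2/9) * (k-11/3) / [(k+1)] - rational; roots negated = parameters, x = (2/9), C = 7/2.


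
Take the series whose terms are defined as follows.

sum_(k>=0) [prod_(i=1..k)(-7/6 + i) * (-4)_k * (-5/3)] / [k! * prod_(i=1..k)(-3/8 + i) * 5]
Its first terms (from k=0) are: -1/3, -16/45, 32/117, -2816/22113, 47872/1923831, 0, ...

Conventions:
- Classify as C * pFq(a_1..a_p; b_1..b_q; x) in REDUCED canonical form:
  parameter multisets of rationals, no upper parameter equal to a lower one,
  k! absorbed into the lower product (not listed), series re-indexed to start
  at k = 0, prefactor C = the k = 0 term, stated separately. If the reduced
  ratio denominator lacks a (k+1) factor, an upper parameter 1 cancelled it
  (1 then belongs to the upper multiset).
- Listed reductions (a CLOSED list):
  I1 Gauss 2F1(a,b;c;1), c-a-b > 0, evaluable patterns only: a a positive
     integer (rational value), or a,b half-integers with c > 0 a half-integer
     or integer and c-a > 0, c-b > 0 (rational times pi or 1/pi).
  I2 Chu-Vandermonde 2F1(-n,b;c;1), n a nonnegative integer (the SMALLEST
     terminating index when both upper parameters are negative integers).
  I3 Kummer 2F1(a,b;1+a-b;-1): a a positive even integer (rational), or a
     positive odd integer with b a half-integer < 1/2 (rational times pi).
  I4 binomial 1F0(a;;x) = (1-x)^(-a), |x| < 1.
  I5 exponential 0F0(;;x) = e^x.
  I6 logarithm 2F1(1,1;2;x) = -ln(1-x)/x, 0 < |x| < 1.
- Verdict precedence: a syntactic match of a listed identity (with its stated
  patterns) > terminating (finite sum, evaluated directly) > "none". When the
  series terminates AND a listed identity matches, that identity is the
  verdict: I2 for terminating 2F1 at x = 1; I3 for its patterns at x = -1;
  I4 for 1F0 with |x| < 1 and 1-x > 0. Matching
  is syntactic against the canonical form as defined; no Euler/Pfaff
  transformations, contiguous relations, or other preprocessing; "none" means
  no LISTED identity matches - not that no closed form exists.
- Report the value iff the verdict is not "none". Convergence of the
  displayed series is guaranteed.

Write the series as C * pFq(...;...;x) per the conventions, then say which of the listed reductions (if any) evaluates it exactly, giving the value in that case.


The series (x = 1) is 2F1: upper {-4, -1/6}, lower {5/8}, prefactor -1/3. Verdict: Vandermonde's identity (I2) matches (terminating 2F1 at x = 1 with n = 4, b = -1/6, c = 5/8). Value: -54739/105705.

Structural cue: from the first term -1/3: the lower running product (C = -1/3) is a rising factorial.
Ratio: r(k) = 1 * (k-4) (k-1/6) / [(k+5/8) (k+1)] - rational in k. x = 1; t_0 = -1/3; negate the roots.


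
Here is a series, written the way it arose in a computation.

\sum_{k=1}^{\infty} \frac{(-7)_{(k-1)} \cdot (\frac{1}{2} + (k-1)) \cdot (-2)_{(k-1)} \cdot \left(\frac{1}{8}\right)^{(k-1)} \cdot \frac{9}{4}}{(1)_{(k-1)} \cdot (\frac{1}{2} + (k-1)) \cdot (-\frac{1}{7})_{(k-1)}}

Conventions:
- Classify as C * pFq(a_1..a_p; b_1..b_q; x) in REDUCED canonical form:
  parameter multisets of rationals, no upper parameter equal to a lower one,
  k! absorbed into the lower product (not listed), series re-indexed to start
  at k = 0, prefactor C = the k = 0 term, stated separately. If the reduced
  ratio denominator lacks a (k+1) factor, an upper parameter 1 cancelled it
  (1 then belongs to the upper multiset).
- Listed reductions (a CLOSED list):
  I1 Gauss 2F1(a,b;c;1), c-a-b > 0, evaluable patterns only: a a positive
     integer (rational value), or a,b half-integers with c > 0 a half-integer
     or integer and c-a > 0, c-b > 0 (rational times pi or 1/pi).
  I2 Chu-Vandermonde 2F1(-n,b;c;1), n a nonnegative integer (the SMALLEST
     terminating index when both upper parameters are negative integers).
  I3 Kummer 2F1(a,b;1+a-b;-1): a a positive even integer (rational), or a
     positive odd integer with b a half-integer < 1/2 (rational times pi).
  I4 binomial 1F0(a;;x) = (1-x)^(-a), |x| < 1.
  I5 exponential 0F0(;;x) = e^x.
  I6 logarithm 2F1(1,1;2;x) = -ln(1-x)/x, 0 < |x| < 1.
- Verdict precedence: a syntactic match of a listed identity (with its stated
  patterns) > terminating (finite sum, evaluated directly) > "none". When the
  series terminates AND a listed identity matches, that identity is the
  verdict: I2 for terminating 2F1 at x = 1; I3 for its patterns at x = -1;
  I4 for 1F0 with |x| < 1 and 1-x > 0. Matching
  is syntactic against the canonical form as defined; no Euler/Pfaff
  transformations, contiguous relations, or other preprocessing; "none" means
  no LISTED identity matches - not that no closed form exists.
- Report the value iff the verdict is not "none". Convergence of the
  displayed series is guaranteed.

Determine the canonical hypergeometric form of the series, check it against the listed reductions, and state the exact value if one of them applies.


This is \frac{9}{4} * 2F1(-7, -2; -\frac{1}{7}; \frac{1}{8}) in reduced canonical form. Verdict: terminating at k = 2: the factor (-2)_k kills every later term; summing the 3 survivors is exact. Sum: -\frac{9567}{256}.

Key step: from the first term \frac{9}{4}: the factor k + 1/2 cancels (top and bottom), leaving C = 9/4, x = 1/8.
Step ratio: r(k) = \frac{1}{8} * (k-7) (k-2) / [(k-\frac{1}{7}) (k+1)] ; factor over Q: parameters, x = \frac{1}{8}, and C = \frac{9}{4}.


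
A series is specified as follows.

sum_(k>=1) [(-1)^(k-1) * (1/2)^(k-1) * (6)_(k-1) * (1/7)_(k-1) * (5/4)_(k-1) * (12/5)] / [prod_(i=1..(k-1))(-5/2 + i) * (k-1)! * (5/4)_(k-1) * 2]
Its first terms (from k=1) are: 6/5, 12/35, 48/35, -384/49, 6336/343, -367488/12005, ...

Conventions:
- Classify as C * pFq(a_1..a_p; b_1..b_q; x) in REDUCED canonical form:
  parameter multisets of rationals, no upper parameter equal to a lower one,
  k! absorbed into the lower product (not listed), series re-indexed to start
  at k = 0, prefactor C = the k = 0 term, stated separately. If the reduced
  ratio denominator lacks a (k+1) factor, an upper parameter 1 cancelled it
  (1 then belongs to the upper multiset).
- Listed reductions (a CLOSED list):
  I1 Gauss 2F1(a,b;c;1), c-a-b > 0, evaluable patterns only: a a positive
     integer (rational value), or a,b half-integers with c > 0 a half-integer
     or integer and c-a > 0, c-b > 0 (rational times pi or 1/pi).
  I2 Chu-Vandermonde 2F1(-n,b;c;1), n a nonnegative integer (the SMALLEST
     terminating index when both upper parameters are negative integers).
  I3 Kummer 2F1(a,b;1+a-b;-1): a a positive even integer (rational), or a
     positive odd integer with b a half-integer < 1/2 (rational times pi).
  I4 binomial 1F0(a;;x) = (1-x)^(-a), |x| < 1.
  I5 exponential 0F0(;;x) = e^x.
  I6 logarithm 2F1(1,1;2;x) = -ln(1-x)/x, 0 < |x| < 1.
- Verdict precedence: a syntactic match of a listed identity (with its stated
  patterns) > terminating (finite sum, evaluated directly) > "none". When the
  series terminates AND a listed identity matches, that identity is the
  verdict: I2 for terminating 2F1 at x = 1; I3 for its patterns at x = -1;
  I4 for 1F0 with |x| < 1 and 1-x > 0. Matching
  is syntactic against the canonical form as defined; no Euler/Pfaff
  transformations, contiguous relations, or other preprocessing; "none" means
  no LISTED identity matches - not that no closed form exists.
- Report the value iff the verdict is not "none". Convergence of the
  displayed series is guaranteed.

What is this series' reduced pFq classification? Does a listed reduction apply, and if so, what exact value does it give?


Prefactor 6/5, argument -1/2: 2F1 with upper {1/7, 6} over lower {-3/2}. Verdict: none. A 2F1 with upper {1/7, 6} fits none of I1-I6 at x = -1/2; the sum runs forever.

Key step: t_0 = 6/5 here, and the (-1)^k factor (C = 6/5, x = -1/2) folds into the argument's sign.
Ratio: r(k) = (-1/2) * (k+1/7) (k+6) / [(k-3/2) (k+1)] - rational in k. x = (-1/2); t_0 = 6/5; negate the roots.
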